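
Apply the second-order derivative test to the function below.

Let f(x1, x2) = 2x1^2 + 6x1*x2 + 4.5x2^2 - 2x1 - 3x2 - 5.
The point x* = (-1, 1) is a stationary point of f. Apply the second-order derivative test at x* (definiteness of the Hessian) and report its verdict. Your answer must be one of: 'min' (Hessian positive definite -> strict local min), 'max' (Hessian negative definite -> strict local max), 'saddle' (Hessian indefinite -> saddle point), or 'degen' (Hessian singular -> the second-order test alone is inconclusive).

Compute the Hessian H = grad^2 f:
  H = [[4, 6], [6, 9]]
Verify stationarity: grad f(x*) = H x* + g = (0, 0).
Eigenvalues of H: 0, 13.
H has a zero eigenvalue (singular; positive semidefinite but not definite), so H is neither positive definite, negative definite, nor indefinite. The second-order test alone is inconclusive -> degen.
(Indeed, f is constant along the null direction of H through x*, so x* is not a strict local extremum.)

degen


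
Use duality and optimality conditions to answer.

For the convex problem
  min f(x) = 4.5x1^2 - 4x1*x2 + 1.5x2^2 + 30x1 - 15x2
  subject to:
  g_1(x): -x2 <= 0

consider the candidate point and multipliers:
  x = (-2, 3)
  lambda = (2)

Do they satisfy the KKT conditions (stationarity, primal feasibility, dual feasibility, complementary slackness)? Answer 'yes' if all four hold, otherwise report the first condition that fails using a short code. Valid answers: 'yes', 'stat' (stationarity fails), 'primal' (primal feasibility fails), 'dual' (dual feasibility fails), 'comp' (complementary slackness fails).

Gradient of f: grad f(x) = Q x + c = (0, 2)
Constraint values g_i(x) = a_i^T x - b_i:
  g_1((-2, 3)) = -3
Stationarity residual: grad f(x) + sum_i lambda_i a_i = (0, 0)
  -> stationarity OK
Primal feasibility (all g_i <= 0): OK
Dual feasibility (all lambda_i >= 0): OK
Complementary slackness (lambda_i * g_i(x) = 0 for all i): FAILS

Verdict: the first failing condition is complementary_slackness -> comp.

comp


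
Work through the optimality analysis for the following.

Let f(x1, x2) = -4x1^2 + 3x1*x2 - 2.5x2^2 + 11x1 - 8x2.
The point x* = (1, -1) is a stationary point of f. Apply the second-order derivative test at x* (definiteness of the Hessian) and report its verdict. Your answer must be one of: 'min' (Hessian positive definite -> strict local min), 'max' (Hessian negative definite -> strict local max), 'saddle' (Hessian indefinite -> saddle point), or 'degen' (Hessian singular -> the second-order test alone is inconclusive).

Compute the Hessian H = grad^2 f:
  H = [[-8, 3], [3, -5]]
Verify stationarity: grad f(x*) = H x* + g = (0, 0).
Eigenvalues of H: -9.8541, -3.1459.
Both eigenvalues < 0, so H is negative definite -> x* is a strict local max.

max


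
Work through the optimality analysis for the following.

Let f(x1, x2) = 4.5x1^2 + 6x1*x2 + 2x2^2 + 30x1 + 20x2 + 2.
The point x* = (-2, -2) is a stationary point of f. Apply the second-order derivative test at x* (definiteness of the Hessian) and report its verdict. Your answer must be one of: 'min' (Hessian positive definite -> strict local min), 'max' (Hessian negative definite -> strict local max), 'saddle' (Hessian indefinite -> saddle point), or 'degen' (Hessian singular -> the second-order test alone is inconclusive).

Compute the Hessian H = grad^2 f:
  H = [[9, 6], [6, 4]]
Verify stationarity: grad f(x*) = H x* + g = (0, 0).
Eigenvalues of H: 0, 13.
H has a zero eigenvalue (singular; positive semidefinite but not definite), so H is neither positive definite, negative definite, nor indefinite. The second-order test alone is inconclusive -> degen.
(Indeed, f is constant along the null direction of H through x*, so x* is not a strict local extremum.)

degen


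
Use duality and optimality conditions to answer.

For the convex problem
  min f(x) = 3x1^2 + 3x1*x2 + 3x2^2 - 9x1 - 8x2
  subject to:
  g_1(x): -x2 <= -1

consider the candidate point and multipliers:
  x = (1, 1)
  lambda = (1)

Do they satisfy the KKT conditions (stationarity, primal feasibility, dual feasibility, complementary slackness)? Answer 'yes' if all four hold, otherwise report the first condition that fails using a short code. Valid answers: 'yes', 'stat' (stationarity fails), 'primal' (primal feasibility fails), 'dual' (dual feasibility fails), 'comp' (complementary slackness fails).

Gradient of f: grad f(x) = Q x + c = (0, 1)
Constraint values g_i(x) = a_i^T x - b_i:
  g_1((1, 1)) = 0
Stationarity residual: grad f(x) + sum_i lambda_i a_i = (0, 0)
  -> stationarity OK
Primal feasibility (all g_i <= 0): OK
Dual feasibility (all lambda_i >= 0): OK
Complementary slackness (lambda_i * g_i(x) = 0 for all i): OK

Verdict: yes, KKT holds.

yes


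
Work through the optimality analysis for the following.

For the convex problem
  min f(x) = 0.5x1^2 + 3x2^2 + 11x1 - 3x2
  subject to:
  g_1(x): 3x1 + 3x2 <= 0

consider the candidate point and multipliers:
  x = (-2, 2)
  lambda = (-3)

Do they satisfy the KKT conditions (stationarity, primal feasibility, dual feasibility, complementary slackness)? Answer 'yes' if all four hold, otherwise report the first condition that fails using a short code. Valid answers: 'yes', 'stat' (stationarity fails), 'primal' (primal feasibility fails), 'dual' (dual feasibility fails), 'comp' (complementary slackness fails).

Gradient of f: grad f(x) = Q x + c = (9, 9)
Constraint values g_i(x) = a_i^T x - b_i:
  g_1((-2, 2)) = 0
Stationarity residual: grad f(x) + sum_i lambda_i a_i = (0, 0)
  -> stationarity OK
Primal feasibility (all g_i <= 0): OK
Dual feasibility (all lambda_i >= 0): FAILS
Complementary slackness (lambda_i * g_i(x) = 0 for all i): OK

Verdict: the first failing condition is dual_feasibility -> dual.

dual


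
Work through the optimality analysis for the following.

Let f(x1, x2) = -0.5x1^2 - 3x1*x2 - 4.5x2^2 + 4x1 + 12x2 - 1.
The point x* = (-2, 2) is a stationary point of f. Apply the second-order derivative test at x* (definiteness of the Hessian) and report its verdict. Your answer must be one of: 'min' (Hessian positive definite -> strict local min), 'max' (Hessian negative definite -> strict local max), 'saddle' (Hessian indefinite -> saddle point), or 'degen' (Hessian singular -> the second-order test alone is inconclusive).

Compute the Hessian H = grad^2 f:
  H = [[-1, -3], [-3, -9]]
Verify stationarity: grad f(x*) = H x* + g = (0, 0).
Eigenvalues of H: -10, 0.
H has a zero eigenvalue (singular; negative semidefinite but not definite), so H is neither positive definite, negative definite, nor indefinite. The second-order test alone is inconclusive -> degen.
(Indeed, f is constant along the null direction of H through x*, so x* is not a strict local extremum.)

degen


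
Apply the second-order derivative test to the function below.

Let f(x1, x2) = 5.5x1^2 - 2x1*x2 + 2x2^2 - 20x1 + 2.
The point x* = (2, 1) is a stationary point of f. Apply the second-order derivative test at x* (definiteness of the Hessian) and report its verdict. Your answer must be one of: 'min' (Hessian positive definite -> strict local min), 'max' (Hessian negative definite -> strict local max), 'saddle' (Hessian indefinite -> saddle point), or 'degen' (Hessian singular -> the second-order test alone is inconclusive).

Compute the Hessian H = grad^2 f:
  H = [[11, -2], [-2, 4]]
Verify stationarity: grad f(x*) = H x* + g = (0, 0).
Eigenvalues of H: 3.4689, 11.5311.
Both eigenvalues > 0, so H is positive definite -> x* is a strict local min.

min


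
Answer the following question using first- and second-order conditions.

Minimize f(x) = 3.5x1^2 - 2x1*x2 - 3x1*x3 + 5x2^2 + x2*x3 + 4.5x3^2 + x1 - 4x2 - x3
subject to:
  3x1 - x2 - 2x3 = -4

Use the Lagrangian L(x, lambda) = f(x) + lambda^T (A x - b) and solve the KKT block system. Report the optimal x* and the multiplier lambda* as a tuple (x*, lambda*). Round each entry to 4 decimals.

Form the Lagrangian:
  L(x, lambda) = (1/2) x^T Q x + c^T x + lambda^T (A x - b)
Stationarity (grad_x L = 0): Q x + c + A^T lambda = 0.
Primal feasibility: A x = b.

This gives the KKT block system:
  [ Q   A^T ] [ x     ]   [-c ]
  [ A    0  ] [ lambda ] = [ b ]

Solving the linear system:
  x*      = (-0.9884, 0.4282, 0.3033)
  lambda* = (2.5617)
  f(x*)   = 3.6212

x* = (-0.9884, 0.4282, 0.3033), lambda* = (2.5617)


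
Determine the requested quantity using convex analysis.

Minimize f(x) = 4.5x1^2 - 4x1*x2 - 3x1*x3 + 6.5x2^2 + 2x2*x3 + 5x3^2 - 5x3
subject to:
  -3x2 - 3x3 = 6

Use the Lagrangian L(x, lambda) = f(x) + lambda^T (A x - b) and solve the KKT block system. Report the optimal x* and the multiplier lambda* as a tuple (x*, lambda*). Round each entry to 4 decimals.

Form the Lagrangian:
  L(x, lambda) = (1/2) x^T Q x + c^T x + lambda^T (A x - b)
Stationarity (grad_x L = 0): Q x + c + A^T lambda = 0.
Primal feasibility: A x = b.

This gives the KKT block system:
  [ Q   A^T ] [ x     ]   [-c ]
  [ A    0  ] [ lambda ] = [ b ]

Solving the linear system:
  x*      = (-0.7941, -1.1471, -0.8529)
  lambda* = (-4.4804)
  f(x*)   = 15.5735

x* = (-0.7941, -1.1471, -0.8529), lambda* = (-4.4804)


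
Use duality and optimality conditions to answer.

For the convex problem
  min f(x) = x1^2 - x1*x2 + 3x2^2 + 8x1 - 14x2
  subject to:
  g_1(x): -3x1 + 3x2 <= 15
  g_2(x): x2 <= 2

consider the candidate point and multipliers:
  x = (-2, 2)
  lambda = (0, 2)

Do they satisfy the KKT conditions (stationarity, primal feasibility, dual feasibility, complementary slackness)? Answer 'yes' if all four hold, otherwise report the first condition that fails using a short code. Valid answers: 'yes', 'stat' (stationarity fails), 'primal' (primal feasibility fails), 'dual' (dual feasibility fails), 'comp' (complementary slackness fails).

Gradient of f: grad f(x) = Q x + c = (2, 0)
Constraint values g_i(x) = a_i^T x - b_i:
  g_1((-2, 2)) = -3
  g_2((-2, 2)) = 0
Stationarity residual: grad f(x) + sum_i lambda_i a_i = (2, 2)
  -> stationarity FAILS
Primal feasibility (all g_i <= 0): OK
Dual feasibility (all lambda_i >= 0): OK
Complementary slackness (lambda_i * g_i(x) = 0 for all i): OK

Verdict: the first failing condition is stationarity -> stat.

stat


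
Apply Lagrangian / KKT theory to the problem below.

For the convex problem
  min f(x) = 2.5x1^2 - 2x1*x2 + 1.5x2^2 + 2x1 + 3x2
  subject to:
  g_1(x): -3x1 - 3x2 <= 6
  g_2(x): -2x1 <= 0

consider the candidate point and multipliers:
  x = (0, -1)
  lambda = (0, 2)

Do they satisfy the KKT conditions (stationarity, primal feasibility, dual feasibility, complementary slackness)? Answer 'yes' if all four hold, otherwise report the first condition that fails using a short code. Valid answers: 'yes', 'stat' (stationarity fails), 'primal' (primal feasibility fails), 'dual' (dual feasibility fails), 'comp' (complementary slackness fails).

Gradient of f: grad f(x) = Q x + c = (4, 0)
Constraint values g_i(x) = a_i^T x - b_i:
  g_1((0, -1)) = -3
  g_2((0, -1)) = 0
Stationarity residual: grad f(x) + sum_i lambda_i a_i = (0, 0)
  -> stationarity OK
Primal feasibility (all g_i <= 0): OK
Dual feasibility (all lambda_i >= 0): OK
Complementary slackness (lambda_i * g_i(x) = 0 for all i): OK

Verdict: yes, KKT holds.

yes


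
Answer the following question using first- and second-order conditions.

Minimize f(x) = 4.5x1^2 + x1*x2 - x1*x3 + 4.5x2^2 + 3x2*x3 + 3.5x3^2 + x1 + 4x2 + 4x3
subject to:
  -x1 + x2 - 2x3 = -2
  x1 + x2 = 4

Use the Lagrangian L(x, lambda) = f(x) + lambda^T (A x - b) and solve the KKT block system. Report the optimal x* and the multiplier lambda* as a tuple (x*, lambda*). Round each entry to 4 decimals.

Form the Lagrangian:
  L(x, lambda) = (1/2) x^T Q x + c^T x + lambda^T (A x - b)
Stationarity (grad_x L = 0): Q x + c + A^T lambda = 0.
Primal feasibility: A x = b.

This gives the KKT block system:
  [ Q   A^T ] [ x     ]   [-c ]
  [ A    0  ] [ lambda ] = [ b ]

Solving the linear system:
  x*      = (2.7097, 1.2903, 0.2903)
  lambda* = (3.5968, -22.7903)
  f(x*)   = 53.6935

x* = (2.7097, 1.2903, 0.2903), lambda* = (3.5968, -22.7903)


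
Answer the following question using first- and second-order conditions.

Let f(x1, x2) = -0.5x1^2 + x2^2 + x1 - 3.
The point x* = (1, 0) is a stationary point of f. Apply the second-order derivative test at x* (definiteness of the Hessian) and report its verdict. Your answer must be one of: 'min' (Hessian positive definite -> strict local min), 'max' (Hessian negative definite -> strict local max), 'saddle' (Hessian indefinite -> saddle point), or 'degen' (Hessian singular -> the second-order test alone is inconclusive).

Compute the Hessian H = grad^2 f:
  H = [[-1, 0], [0, 2]]
Verify stationarity: grad f(x*) = H x* + g = (0, 0).
Eigenvalues of H: -1, 2.
Eigenvalues have mixed signs, so H is indefinite -> x* is a saddle point.

saddle


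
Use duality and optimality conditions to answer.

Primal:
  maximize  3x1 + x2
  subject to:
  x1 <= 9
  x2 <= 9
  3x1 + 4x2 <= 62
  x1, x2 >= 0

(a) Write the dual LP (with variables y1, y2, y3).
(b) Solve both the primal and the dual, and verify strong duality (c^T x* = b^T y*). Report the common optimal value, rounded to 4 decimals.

The standard primal-dual pair for 'max c^T x s.t. A x <= b, x >= 0' is:
  Dual:  min b^T y  s.t.  A^T y >= c,  y >= 0.

So the dual LP is:
  minimize  9y1 + 9y2 + 62y3
  subject to:
    y1 + 3y3 >= 3
    y2 + 4y3 >= 1
    y1, y2, y3 >= 0

Solving the primal: x* = (9, 8.75).
  primal value c^T x* = 35.75.
Solving the dual: y* = (2.25, 0, 0.25).
  dual value b^T y* = 35.75.
Strong duality: c^T x* = b^T y*. Confirmed.

35.75


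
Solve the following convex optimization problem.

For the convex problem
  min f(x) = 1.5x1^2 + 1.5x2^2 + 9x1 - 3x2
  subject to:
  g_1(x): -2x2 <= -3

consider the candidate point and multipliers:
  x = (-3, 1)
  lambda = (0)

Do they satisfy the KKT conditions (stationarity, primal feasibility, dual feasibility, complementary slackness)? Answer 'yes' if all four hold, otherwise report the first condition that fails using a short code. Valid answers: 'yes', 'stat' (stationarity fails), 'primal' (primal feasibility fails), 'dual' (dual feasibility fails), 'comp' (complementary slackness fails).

Gradient of f: grad f(x) = Q x + c = (0, 0)
Constraint values g_i(x) = a_i^T x - b_i:
  g_1((-3, 1)) = 1
Stationarity residual: grad f(x) + sum_i lambda_i a_i = (0, 0)
  -> stationarity OK
Primal feasibility (all g_i <= 0): FAILS
Dual feasibility (all lambda_i >= 0): OK
Complementary slackness (lambda_i * g_i(x) = 0 for all i): OK

Verdict: the first failing condition is primal_feasibility -> primal.

primal


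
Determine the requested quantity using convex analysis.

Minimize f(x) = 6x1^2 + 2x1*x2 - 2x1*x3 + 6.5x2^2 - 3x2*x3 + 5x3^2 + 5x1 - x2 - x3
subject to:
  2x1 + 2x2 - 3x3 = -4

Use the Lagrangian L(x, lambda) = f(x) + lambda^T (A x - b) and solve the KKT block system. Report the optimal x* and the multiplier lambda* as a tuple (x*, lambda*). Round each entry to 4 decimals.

Form the Lagrangian:
  L(x, lambda) = (1/2) x^T Q x + c^T x + lambda^T (A x - b)
Stationarity (grad_x L = 0): Q x + c + A^T lambda = 0.
Primal feasibility: A x = b.

This gives the KKT block system:
  [ Q   A^T ] [ x     ]   [-c ]
  [ A    0  ] [ lambda ] = [ b ]

Solving the linear system:
  x*      = (-0.7513, -0.0658, 0.7886)
  lambda* = (2.862)
  f(x*)   = 3.4845

x* = (-0.7513, -0.0658, 0.7886), lambda* = (2.862)


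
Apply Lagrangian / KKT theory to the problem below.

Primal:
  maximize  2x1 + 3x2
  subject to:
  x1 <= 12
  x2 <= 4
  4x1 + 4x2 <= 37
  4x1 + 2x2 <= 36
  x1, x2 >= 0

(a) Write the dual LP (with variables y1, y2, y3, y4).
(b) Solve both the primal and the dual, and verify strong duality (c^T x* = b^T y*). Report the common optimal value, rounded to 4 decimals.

The standard primal-dual pair for 'max c^T x s.t. A x <= b, x >= 0' is:
  Dual:  min b^T y  s.t.  A^T y >= c,  y >= 0.

So the dual LP is:
  minimize  12y1 + 4y2 + 37y3 + 36y4
  subject to:
    y1 + 4y3 + 4y4 >= 2
    y2 + 4y3 + 2y4 >= 3
    y1, y2, y3, y4 >= 0

Solving the primal: x* = (5.25, 4).
  primal value c^T x* = 22.5.
Solving the dual: y* = (0, 1, 0.5, 0).
  dual value b^T y* = 22.5.
Strong duality: c^T x* = b^T y*. Confirmed.

22.5


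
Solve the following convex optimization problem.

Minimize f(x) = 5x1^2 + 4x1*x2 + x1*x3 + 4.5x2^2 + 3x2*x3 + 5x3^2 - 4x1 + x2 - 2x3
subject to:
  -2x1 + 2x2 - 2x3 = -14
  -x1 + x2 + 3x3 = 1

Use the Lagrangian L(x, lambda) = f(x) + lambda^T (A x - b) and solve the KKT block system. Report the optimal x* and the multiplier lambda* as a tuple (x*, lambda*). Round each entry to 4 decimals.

Form the Lagrangian:
  L(x, lambda) = (1/2) x^T Q x + c^T x + lambda^T (A x - b)
Stationarity (grad_x L = 0): Q x + c + A^T lambda = 0.
Primal feasibility: A x = b.

This gives the KKT block system:
  [ Q   A^T ] [ x     ]   [-c ]
  [ A    0  ] [ lambda ] = [ b ]

Solving the linear system:
  x*      = (2.2222, -2.7778, 2)
  lambda* = (4.9028, -0.6944)
  f(x*)   = 26.8333

x* = (2.2222, -2.7778, 2), lambda* = (4.9028, -0.6944)


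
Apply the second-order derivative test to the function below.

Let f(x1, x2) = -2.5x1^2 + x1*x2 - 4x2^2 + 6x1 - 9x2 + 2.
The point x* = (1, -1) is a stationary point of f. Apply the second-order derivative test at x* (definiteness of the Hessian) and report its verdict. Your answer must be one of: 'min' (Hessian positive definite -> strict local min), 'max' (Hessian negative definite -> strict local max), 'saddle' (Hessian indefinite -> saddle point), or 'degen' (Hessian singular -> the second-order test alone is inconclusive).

Compute the Hessian H = grad^2 f:
  H = [[-5, 1], [1, -8]]
Verify stationarity: grad f(x*) = H x* + g = (0, 0).
Eigenvalues of H: -8.3028, -4.6972.
Both eigenvalues < 0, so H is negative definite -> x* is a strict local max.

max


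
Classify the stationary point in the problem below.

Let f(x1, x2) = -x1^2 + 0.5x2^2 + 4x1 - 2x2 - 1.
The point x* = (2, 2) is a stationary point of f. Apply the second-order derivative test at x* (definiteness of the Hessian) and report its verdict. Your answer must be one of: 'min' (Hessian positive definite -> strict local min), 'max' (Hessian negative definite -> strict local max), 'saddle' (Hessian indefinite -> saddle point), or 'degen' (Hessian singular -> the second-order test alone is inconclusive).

Compute the Hessian H = grad^2 f:
  H = [[-2, 0], [0, 1]]
Verify stationarity: grad f(x*) = H x* + g = (0, 0).
Eigenvalues of H: -2, 1.
Eigenvalues have mixed signs, so H is indefinite -> x* is a saddle point.

saddle


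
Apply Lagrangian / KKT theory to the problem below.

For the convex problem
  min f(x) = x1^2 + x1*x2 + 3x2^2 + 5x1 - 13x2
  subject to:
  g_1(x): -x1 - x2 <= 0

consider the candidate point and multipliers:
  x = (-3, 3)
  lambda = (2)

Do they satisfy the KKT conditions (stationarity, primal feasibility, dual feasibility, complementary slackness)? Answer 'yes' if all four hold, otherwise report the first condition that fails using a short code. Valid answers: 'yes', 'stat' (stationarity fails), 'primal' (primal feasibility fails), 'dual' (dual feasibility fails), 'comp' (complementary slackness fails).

Gradient of f: grad f(x) = Q x + c = (2, 2)
Constraint values g_i(x) = a_i^T x - b_i:
  g_1((-3, 3)) = 0
Stationarity residual: grad f(x) + sum_i lambda_i a_i = (0, 0)
  -> stationarity OK
Primal feasibility (all g_i <= 0): OK
Dual feasibility (all lambda_i >= 0): OK
Complementary slackness (lambda_i * g_i(x) = 0 for all i): OK

Verdict: yes, KKT holds.

yes


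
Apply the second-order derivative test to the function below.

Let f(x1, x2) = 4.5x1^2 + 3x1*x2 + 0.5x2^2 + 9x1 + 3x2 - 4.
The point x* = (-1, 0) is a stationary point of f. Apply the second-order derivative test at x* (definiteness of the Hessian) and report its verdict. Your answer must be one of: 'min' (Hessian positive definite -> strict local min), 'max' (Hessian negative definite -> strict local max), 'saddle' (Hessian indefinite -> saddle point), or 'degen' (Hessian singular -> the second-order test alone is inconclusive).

Compute the Hessian H = grad^2 f:
  H = [[9, 3], [3, 1]]
Verify stationarity: grad f(x*) = H x* + g = (0, 0).
Eigenvalues of H: 0, 10.
H has a zero eigenvalue (singular; positive semidefinite but not definite), so H is neither positive definite, negative definite, nor indefinite. The second-order test alone is inconclusive -> degen.
(Indeed, f is constant along the null direction of H through x*, so x* is not a strict local extremum.)

degen


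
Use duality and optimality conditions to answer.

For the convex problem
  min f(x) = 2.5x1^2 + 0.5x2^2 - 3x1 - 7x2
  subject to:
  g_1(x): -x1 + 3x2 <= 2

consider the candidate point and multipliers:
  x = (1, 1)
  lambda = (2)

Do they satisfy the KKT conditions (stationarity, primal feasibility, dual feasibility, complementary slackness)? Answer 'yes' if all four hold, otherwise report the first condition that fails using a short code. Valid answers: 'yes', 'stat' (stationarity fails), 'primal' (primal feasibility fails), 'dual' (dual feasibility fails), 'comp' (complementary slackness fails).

Gradient of f: grad f(x) = Q x + c = (2, -6)
Constraint values g_i(x) = a_i^T x - b_i:
  g_1((1, 1)) = 0
Stationarity residual: grad f(x) + sum_i lambda_i a_i = (0, 0)
  -> stationarity OK
Primal feasibility (all g_i <= 0): OK
Dual feasibility (all lambda_i >= 0): OK
Complementary slackness (lambda_i * g_i(x) = 0 for all i): OK

Verdict: yes, KKT holds.

yes


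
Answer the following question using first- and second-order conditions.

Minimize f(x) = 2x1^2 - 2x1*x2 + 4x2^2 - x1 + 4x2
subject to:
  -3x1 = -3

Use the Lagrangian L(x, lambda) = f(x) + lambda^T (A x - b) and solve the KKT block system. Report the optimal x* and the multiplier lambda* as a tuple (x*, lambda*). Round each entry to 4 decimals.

Form the Lagrangian:
  L(x, lambda) = (1/2) x^T Q x + c^T x + lambda^T (A x - b)
Stationarity (grad_x L = 0): Q x + c + A^T lambda = 0.
Primal feasibility: A x = b.

This gives the KKT block system:
  [ Q   A^T ] [ x     ]   [-c ]
  [ A    0  ] [ lambda ] = [ b ]

Solving the linear system:
  x*      = (1, -0.25)
  lambda* = (1.1667)
  f(x*)   = 0.75

x* = (1, -0.25), lambda* = (1.1667)


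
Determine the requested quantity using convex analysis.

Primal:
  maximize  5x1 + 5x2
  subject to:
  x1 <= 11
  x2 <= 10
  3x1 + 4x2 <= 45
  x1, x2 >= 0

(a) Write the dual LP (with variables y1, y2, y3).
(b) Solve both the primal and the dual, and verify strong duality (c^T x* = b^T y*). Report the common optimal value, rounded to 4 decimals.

The standard primal-dual pair for 'max c^T x s.t. A x <= b, x >= 0' is:
  Dual:  min b^T y  s.t.  A^T y >= c,  y >= 0.

So the dual LP is:
  minimize  11y1 + 10y2 + 45y3
  subject to:
    y1 + 3y3 >= 5
    y2 + 4y3 >= 5
    y1, y2, y3 >= 0

Solving the primal: x* = (11, 3).
  primal value c^T x* = 70.
Solving the dual: y* = (1.25, 0, 1.25).
  dual value b^T y* = 70.
Strong duality: c^T x* = b^T y*. Confirmed.

70


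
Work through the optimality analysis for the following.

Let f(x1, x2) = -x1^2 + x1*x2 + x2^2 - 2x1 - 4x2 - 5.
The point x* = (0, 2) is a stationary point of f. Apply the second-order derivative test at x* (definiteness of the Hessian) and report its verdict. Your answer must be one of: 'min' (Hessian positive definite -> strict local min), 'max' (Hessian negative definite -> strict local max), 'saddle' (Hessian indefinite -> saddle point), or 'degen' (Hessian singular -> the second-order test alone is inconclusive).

Compute the Hessian H = grad^2 f:
  H = [[-2, 1], [1, 2]]
Verify stationarity: grad f(x*) = H x* + g = (0, 0).
Eigenvalues of H: -2.2361, 2.2361.
Eigenvalues have mixed signs, so H is indefinite -> x* is a saddle point.

saddle


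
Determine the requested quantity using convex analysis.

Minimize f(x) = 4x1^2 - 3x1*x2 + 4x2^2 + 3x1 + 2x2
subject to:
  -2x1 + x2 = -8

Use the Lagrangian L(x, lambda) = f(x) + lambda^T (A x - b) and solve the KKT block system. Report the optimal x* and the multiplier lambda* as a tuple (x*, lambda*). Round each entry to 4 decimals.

Form the Lagrangian:
  L(x, lambda) = (1/2) x^T Q x + c^T x + lambda^T (A x - b)
Stationarity (grad_x L = 0): Q x + c + A^T lambda = 0.
Primal feasibility: A x = b.

This gives the KKT block system:
  [ Q   A^T ] [ x     ]   [-c ]
  [ A    0  ] [ lambda ] = [ b ]

Solving the linear system:
  x*      = (3.4643, -1.0714)
  lambda* = (16.9643)
  f(x*)   = 71.9821

x* = (3.4643, -1.0714), lambda* = (16.9643)


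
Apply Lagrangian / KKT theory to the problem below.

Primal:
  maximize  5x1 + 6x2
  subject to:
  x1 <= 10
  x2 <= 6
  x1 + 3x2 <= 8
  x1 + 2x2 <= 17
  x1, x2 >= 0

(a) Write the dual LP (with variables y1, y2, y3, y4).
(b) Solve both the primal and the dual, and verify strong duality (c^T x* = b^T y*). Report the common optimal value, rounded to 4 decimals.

The standard primal-dual pair for 'max c^T x s.t. A x <= b, x >= 0' is:
  Dual:  min b^T y  s.t.  A^T y >= c,  y >= 0.

So the dual LP is:
  minimize  10y1 + 6y2 + 8y3 + 17y4
  subject to:
    y1 + y3 + y4 >= 5
    y2 + 3y3 + 2y4 >= 6
    y1, y2, y3, y4 >= 0

Solving the primal: x* = (8, 0).
  primal value c^T x* = 40.
Solving the dual: y* = (0, 0, 5, 0).
  dual value b^T y* = 40.
Strong duality: c^T x* = b^T y*. Confirmed.

40


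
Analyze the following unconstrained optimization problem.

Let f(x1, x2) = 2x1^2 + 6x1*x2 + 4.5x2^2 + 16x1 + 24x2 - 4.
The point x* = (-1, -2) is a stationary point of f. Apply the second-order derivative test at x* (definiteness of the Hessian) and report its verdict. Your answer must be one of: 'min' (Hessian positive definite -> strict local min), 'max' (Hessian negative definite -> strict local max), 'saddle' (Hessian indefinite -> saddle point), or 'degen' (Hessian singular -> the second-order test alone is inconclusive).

Compute the Hessian H = grad^2 f:
  H = [[4, 6], [6, 9]]
Verify stationarity: grad f(x*) = H x* + g = (0, 0).
Eigenvalues of H: 0, 13.
H has a zero eigenvalue (singular; positive semidefinite but not definite), so H is neither positive definite, negative definite, nor indefinite. The second-order test alone is inconclusive -> degen.
(Indeed, f is constant along the null direction of H through x*, so x* is not a strict local extremum.)

degen


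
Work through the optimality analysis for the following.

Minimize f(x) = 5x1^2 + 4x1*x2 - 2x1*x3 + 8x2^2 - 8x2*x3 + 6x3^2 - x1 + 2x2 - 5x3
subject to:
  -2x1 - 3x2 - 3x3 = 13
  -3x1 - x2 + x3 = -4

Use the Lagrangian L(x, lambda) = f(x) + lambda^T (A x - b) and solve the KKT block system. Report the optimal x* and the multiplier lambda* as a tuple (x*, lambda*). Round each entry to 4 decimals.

Form the Lagrangian:
  L(x, lambda) = (1/2) x^T Q x + c^T x + lambda^T (A x - b)
Stationarity (grad_x L = 0): Q x + c + A^T lambda = 0.
Primal feasibility: A x = b.

This gives the KKT block system:
  [ Q   A^T ] [ x     ]   [-c ]
  [ A    0  ] [ lambda ] = [ b ]

Solving the linear system:
  x*      = (1.2193, -2.402, -2.7442)
  lambda* = (-5.1257, 5.7749)
  f(x*)   = 48.7156

x* = (1.2193, -2.402, -2.7442), lambda* = (-5.1257, 5.7749)


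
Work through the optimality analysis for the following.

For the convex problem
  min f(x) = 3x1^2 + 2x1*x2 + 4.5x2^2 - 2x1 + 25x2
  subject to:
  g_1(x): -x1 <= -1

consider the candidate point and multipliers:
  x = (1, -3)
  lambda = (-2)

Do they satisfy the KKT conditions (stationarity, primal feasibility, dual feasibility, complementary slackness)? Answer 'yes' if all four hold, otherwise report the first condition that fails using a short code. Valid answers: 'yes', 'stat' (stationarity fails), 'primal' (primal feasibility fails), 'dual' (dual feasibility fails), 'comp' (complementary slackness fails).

Gradient of f: grad f(x) = Q x + c = (-2, 0)
Constraint values g_i(x) = a_i^T x - b_i:
  g_1((1, -3)) = 0
Stationarity residual: grad f(x) + sum_i lambda_i a_i = (0, 0)
  -> stationarity OK
Primal feasibility (all g_i <= 0): OK
Dual feasibility (all lambda_i >= 0): FAILS
Complementary slackness (lambda_i * g_i(x) = 0 for all i): OK

Verdict: the first failing condition is dual_feasibility -> dual.

dual


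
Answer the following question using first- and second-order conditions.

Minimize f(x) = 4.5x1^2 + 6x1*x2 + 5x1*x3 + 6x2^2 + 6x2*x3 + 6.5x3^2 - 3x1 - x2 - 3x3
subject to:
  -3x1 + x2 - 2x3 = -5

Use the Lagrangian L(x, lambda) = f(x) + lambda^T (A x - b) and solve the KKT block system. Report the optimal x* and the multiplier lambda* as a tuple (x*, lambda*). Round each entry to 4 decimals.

Form the Lagrangian:
  L(x, lambda) = (1/2) x^T Q x + c^T x + lambda^T (A x - b)
Stationarity (grad_x L = 0): Q x + c + A^T lambda = 0.
Primal feasibility: A x = b.

This gives the KKT block system:
  [ Q   A^T ] [ x     ]   [-c ]
  [ A    0  ] [ lambda ] = [ b ]

Solving the linear system:
  x*      = (1.1407, -0.8027, 0.3875)
  lambda* = (1.4627)
  f(x*)   = 1.7657

x* = (1.1407, -0.8027, 0.3875), lambda* = (1.4627)


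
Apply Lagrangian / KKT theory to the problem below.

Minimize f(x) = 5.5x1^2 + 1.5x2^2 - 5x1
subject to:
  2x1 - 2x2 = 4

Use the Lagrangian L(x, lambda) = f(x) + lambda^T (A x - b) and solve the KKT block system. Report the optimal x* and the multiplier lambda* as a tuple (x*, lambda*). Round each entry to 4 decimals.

Form the Lagrangian:
  L(x, lambda) = (1/2) x^T Q x + c^T x + lambda^T (A x - b)
Stationarity (grad_x L = 0): Q x + c + A^T lambda = 0.
Primal feasibility: A x = b.

This gives the KKT block system:
  [ Q   A^T ] [ x     ]   [-c ]
  [ A    0  ] [ lambda ] = [ b ]

Solving the linear system:
  x*      = (0.7857, -1.2143)
  lambda* = (-1.8214)
  f(x*)   = 1.6786

x* = (0.7857, -1.2143), lambda* = (-1.8214)


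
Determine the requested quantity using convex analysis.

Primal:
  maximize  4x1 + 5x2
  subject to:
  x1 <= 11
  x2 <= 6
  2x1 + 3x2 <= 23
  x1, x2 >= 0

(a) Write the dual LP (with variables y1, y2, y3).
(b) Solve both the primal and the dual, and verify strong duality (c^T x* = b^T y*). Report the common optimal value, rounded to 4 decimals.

The standard primal-dual pair for 'max c^T x s.t. A x <= b, x >= 0' is:
  Dual:  min b^T y  s.t.  A^T y >= c,  y >= 0.

So the dual LP is:
  minimize  11y1 + 6y2 + 23y3
  subject to:
    y1 + 2y3 >= 4
    y2 + 3y3 >= 5
    y1, y2, y3 >= 0

Solving the primal: x* = (11, 0.3333).
  primal value c^T x* = 45.6667.
Solving the dual: y* = (0.6667, 0, 1.6667).
  dual value b^T y* = 45.6667.
Strong duality: c^T x* = b^T y*. Confirmed.

45.6667


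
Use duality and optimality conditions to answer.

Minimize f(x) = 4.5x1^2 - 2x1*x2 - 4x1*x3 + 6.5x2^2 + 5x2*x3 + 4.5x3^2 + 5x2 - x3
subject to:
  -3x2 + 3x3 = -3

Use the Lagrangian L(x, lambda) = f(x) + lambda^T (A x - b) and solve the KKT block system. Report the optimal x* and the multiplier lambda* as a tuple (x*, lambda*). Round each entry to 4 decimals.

Form the Lagrangian:
  L(x, lambda) = (1/2) x^T Q x + c^T x + lambda^T (A x - b)
Stationarity (grad_x L = 0): Q x + c + A^T lambda = 0.
Primal feasibility: A x = b.

This gives the KKT block system:
  [ Q   A^T ] [ x     ]   [-c ]
  [ A    0  ] [ lambda ] = [ b ]

Solving the linear system:
  x*      = (-0.2698, 0.2619, -0.7381)
  lambda* = (1.7513)
  f(x*)   = 3.6508

x* = (-0.2698, 0.2619, -0.7381), lambda* = (1.7513)


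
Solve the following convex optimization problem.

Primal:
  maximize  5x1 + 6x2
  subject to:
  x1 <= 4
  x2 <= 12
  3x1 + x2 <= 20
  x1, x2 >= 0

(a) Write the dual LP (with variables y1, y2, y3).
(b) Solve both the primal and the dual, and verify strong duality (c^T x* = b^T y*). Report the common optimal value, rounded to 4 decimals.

The standard primal-dual pair for 'max c^T x s.t. A x <= b, x >= 0' is:
  Dual:  min b^T y  s.t.  A^T y >= c,  y >= 0.

So the dual LP is:
  minimize  4y1 + 12y2 + 20y3
  subject to:
    y1 + 3y3 >= 5
    y2 + y3 >= 6
    y1, y2, y3 >= 0

Solving the primal: x* = (2.6667, 12).
  primal value c^T x* = 85.3333.
Solving the dual: y* = (0, 4.3333, 1.6667).
  dual value b^T y* = 85.3333.
Strong duality: c^T x* = b^T y*. Confirmed.

85.3333


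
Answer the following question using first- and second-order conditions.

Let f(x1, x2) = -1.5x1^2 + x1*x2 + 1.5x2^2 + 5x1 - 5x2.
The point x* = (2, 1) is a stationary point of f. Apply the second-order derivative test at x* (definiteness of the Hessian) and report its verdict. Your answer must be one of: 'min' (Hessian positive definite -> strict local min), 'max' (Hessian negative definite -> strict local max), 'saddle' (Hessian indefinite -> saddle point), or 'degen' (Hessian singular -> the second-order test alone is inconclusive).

Compute the Hessian H = grad^2 f:
  H = [[-3, 1], [1, 3]]
Verify stationarity: grad f(x*) = H x* + g = (0, 0).
Eigenvalues of H: -3.1623, 3.1623.
Eigenvalues have mixed signs, so H is indefinite -> x* is a saddle point.

saddle


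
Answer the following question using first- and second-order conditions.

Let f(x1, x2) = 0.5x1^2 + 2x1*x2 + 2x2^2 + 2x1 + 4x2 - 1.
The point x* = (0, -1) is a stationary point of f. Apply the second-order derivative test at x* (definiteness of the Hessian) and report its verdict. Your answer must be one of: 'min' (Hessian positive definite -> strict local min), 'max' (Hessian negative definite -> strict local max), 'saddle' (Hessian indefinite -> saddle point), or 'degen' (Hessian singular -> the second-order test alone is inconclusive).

Compute the Hessian H = grad^2 f:
  H = [[1, 2], [2, 4]]
Verify stationarity: grad f(x*) = H x* + g = (0, 0).
Eigenvalues of H: 0, 5.
H has a zero eigenvalue (singular; positive semidefinite but not definite), so H is neither positive definite, negative definite, nor indefinite. The second-order test alone is inconclusive -> degen.
(Indeed, f is constant along the null direction of H through x*, so x* is not a strict local extremum.)

degen


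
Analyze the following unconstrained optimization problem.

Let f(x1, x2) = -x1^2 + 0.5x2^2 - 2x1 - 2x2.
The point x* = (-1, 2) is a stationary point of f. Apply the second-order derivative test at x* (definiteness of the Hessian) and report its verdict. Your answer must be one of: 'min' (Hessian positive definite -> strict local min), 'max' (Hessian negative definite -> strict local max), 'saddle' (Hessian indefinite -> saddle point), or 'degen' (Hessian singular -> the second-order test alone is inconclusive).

Compute the Hessian H = grad^2 f:
  H = [[-2, 0], [0, 1]]
Verify stationarity: grad f(x*) = H x* + g = (0, 0).
Eigenvalues of H: -2, 1.
Eigenvalues have mixed signs, so H is indefinite -> x* is a saddle point.

saddle


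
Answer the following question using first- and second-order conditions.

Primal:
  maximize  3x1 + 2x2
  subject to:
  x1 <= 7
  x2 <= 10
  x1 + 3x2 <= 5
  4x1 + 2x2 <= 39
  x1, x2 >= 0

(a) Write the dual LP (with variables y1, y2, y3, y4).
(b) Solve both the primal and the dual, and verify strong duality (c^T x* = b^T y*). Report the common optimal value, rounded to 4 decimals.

The standard primal-dual pair for 'max c^T x s.t. A x <= b, x >= 0' is:
  Dual:  min b^T y  s.t.  A^T y >= c,  y >= 0.

So the dual LP is:
  minimize  7y1 + 10y2 + 5y3 + 39y4
  subject to:
    y1 + y3 + 4y4 >= 3
    y2 + 3y3 + 2y4 >= 2
    y1, y2, y3, y4 >= 0

Solving the primal: x* = (5, 0).
  primal value c^T x* = 15.
Solving the dual: y* = (0, 0, 3, 0).
  dual value b^T y* = 15.
Strong duality: c^T x* = b^T y*. Confirmed.

15


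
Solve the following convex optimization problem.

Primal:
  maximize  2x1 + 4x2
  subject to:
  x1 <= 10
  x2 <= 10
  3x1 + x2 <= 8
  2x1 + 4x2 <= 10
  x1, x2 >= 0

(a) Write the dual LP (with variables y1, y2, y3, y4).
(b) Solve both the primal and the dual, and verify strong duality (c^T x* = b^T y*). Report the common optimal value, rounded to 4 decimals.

The standard primal-dual pair for 'max c^T x s.t. A x <= b, x >= 0' is:
  Dual:  min b^T y  s.t.  A^T y >= c,  y >= 0.

So the dual LP is:
  minimize  10y1 + 10y2 + 8y3 + 10y4
  subject to:
    y1 + 3y3 + 2y4 >= 2
    y2 + y3 + 4y4 >= 4
    y1, y2, y3, y4 >= 0

Solving the primal: x* = (2.2, 1.4).
  primal value c^T x* = 10.
Solving the dual: y* = (0, 0, 0, 1).
  dual value b^T y* = 10.
Strong duality: c^T x* = b^T y*. Confirmed.

10


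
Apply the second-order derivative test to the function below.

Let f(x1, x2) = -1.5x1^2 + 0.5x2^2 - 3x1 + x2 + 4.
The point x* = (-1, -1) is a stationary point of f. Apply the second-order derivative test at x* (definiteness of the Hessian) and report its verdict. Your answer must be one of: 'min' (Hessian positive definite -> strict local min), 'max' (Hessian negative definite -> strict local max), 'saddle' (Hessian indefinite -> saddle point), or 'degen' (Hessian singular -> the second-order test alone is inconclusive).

Compute the Hessian H = grad^2 f:
  H = [[-3, 0], [0, 1]]
Verify stationarity: grad f(x*) = H x* + g = (0, 0).
Eigenvalues of H: -3, 1.
Eigenvalues have mixed signs, so H is indefinite -> x* is a saddle point.

saddle


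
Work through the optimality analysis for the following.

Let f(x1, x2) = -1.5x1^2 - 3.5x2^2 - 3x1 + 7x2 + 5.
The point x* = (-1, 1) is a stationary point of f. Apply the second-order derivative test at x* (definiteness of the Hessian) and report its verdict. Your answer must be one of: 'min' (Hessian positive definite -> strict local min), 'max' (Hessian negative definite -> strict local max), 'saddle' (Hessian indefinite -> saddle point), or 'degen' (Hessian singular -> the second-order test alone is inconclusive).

Compute the Hessian H = grad^2 f:
  H = [[-3, 0], [0, -7]]
Verify stationarity: grad f(x*) = H x* + g = (0, 0).
Eigenvalues of H: -7, -3.
Both eigenvalues < 0, so H is negative definite -> x* is a strict local max.

max


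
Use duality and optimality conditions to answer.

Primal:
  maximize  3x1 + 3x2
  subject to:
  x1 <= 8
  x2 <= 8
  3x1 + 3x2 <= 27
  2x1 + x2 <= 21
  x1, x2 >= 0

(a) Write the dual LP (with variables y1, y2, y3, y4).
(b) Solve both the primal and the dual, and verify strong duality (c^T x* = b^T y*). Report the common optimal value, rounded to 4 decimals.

The standard primal-dual pair for 'max c^T x s.t. A x <= b, x >= 0' is:
  Dual:  min b^T y  s.t.  A^T y >= c,  y >= 0.

So the dual LP is:
  minimize  8y1 + 8y2 + 27y3 + 21y4
  subject to:
    y1 + 3y3 + 2y4 >= 3
    y2 + 3y3 + y4 >= 3
    y1, y2, y3, y4 >= 0

Solving the primal: x* = (8, 1).
  primal value c^T x* = 27.
Solving the dual: y* = (0, 0, 1, 0).
  dual value b^T y* = 27.
Strong duality: c^T x* = b^T y*. Confirmed.

27


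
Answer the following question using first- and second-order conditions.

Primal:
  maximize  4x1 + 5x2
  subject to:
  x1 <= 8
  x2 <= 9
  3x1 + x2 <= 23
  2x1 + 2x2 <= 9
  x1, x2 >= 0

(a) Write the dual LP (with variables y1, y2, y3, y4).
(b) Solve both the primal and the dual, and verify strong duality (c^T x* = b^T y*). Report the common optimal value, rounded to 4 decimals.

The standard primal-dual pair for 'max c^T x s.t. A x <= b, x >= 0' is:
  Dual:  min b^T y  s.t.  A^T y >= c,  y >= 0.

So the dual LP is:
  minimize  8y1 + 9y2 + 23y3 + 9y4
  subject to:
    y1 + 3y3 + 2y4 >= 4
    y2 + y3 + 2y4 >= 5
    y1, y2, y3, y4 >= 0

Solving the primal: x* = (0, 4.5).
  primal value c^T x* = 22.5.
Solving the dual: y* = (0, 0, 0, 2.5).
  dual value b^T y* = 22.5.
Strong duality: c^T x* = b^T y*. Confirmed.

22.5


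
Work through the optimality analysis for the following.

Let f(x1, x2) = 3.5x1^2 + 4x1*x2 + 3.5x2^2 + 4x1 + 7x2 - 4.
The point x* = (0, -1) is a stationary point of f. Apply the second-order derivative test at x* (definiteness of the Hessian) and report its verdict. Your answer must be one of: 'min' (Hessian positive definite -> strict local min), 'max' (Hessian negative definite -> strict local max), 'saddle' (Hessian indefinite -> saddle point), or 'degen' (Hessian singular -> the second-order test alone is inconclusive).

Compute the Hessian H = grad^2 f:
  H = [[7, 4], [4, 7]]
Verify stationarity: grad f(x*) = H x* + g = (0, 0).
Eigenvalues of H: 3, 11.
Both eigenvalues > 0, so H is positive definite -> x* is a strict local min.

min


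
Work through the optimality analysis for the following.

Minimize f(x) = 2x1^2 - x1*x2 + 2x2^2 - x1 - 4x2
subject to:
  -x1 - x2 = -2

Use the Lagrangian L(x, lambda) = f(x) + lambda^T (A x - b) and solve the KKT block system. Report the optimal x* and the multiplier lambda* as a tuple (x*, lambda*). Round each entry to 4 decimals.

Form the Lagrangian:
  L(x, lambda) = (1/2) x^T Q x + c^T x + lambda^T (A x - b)
Stationarity (grad_x L = 0): Q x + c + A^T lambda = 0.
Primal feasibility: A x = b.

This gives the KKT block system:
  [ Q   A^T ] [ x     ]   [-c ]
  [ A    0  ] [ lambda ] = [ b ]

Solving the linear system:
  x*      = (0.7, 1.3)
  lambda* = (0.5)
  f(x*)   = -2.45

x* = (0.7, 1.3), lambda* = (0.5)
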